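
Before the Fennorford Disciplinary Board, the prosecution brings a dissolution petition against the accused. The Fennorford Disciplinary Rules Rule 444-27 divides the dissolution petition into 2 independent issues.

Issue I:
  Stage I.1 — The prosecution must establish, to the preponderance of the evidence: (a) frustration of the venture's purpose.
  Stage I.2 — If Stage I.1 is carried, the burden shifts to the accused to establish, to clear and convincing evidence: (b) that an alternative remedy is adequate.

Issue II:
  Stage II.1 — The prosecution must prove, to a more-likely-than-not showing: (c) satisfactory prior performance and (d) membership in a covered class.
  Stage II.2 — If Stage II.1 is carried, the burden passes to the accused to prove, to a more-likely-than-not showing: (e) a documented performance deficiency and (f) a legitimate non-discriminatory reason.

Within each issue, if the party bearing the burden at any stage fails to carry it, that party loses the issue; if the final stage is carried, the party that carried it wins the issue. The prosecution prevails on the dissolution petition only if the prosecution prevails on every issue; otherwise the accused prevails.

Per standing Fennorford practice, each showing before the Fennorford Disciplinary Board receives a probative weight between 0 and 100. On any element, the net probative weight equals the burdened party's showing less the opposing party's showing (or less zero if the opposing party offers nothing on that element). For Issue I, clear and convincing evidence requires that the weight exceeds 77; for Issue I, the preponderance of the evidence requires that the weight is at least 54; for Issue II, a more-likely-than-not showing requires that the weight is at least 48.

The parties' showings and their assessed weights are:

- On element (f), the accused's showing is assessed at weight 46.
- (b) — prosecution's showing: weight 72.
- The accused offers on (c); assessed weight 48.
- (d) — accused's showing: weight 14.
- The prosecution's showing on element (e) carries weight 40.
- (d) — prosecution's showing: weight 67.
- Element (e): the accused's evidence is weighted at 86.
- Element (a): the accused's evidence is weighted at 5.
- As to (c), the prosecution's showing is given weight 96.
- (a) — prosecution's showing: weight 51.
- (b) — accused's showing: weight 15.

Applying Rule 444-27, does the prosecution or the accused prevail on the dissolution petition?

accused

— Issue I —
Stage I.1 (prosecution, the preponderance of the evidence, weight is at least 54): (a) net 51−5=46 < 54 — fails.
  Stage I.1 not carried; the prosecution fails its burden.
The analysis ends at Stage I.1; the accused prevails on this issue.
— Issue II —
Stage II.1 — burden on prosecution; standard: a more-likely-than-not showing (weight is at least 48).
    (c): 96 − 48 = 48 ≥ 48 [met]
    (d): 67 − 14 = 53 ≥ 48 [met]
  All elements met. The burden passes to the accused.
Stage II.2 — burden on accused; standard: a more-likely-than-not showing (weight is at least 48).
    (e): 86 − 40 = 46 < 48 [not met]
    (f): 46 < 48 [not met]
  Not every element is met, so the accused fails to carry Stage II.2.
The analysis ends at Stage II.2; the prosecution prevails on this issue.
Per-issue: Issue I → accused; Issue II → prosecution. The prosecution must prevail on every issue; overall, the accused prevails.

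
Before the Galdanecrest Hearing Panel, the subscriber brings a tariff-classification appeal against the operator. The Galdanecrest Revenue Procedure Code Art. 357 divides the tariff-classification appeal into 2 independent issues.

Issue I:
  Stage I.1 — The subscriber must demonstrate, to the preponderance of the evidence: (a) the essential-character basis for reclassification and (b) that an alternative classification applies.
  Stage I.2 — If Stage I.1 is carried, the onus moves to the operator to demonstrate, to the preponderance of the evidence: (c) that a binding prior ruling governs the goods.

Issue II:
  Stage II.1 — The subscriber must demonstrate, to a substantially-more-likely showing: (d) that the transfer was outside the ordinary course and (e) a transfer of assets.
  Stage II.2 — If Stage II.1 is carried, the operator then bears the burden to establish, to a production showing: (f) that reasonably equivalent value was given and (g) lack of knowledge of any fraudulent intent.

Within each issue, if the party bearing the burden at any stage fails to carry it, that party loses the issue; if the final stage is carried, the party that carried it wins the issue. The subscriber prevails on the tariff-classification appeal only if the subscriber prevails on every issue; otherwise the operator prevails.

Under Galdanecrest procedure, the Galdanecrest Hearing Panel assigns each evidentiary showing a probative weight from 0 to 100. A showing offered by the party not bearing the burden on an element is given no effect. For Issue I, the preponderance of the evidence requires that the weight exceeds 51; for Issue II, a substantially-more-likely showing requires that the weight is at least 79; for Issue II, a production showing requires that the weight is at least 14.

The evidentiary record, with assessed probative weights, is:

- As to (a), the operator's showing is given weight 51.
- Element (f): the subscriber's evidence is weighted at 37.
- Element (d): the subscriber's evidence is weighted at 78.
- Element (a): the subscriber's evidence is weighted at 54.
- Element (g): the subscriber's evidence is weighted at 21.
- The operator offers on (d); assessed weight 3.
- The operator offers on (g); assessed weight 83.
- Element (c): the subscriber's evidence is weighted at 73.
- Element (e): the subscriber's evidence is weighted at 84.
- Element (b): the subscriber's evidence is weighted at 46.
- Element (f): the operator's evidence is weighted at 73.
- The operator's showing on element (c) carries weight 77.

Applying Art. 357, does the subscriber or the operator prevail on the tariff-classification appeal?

operator

— Issue I —
Stage I.1 (subscriber, the preponderance of the evidence, weight exceeds 51): (a) 54 (operator's 51 disregarded) > 51 — meets; (b) 46 ≤ 51 — fails.
  The subscriber does not carry Stage I.1.
So the operator prevails on this issue.
— Issue II —
At Stage II.1 the subscriber must meet a substantially-more-likely showing (weight is at least 79): on (d) the weight is 78 (the operator's 3 is given no effect), which does not reach 79, so (d) does not meet the standard; on (e) the weight is 84, ≥ 79, so (e) meets the standard.
  Not every element is met, so the subscriber fails to carry Stage II.1.
The operator prevails on this issue.
Per-issue: Issue I → operator; Issue II → operator. The subscriber must prevail on every issue; overall, the operator prevails.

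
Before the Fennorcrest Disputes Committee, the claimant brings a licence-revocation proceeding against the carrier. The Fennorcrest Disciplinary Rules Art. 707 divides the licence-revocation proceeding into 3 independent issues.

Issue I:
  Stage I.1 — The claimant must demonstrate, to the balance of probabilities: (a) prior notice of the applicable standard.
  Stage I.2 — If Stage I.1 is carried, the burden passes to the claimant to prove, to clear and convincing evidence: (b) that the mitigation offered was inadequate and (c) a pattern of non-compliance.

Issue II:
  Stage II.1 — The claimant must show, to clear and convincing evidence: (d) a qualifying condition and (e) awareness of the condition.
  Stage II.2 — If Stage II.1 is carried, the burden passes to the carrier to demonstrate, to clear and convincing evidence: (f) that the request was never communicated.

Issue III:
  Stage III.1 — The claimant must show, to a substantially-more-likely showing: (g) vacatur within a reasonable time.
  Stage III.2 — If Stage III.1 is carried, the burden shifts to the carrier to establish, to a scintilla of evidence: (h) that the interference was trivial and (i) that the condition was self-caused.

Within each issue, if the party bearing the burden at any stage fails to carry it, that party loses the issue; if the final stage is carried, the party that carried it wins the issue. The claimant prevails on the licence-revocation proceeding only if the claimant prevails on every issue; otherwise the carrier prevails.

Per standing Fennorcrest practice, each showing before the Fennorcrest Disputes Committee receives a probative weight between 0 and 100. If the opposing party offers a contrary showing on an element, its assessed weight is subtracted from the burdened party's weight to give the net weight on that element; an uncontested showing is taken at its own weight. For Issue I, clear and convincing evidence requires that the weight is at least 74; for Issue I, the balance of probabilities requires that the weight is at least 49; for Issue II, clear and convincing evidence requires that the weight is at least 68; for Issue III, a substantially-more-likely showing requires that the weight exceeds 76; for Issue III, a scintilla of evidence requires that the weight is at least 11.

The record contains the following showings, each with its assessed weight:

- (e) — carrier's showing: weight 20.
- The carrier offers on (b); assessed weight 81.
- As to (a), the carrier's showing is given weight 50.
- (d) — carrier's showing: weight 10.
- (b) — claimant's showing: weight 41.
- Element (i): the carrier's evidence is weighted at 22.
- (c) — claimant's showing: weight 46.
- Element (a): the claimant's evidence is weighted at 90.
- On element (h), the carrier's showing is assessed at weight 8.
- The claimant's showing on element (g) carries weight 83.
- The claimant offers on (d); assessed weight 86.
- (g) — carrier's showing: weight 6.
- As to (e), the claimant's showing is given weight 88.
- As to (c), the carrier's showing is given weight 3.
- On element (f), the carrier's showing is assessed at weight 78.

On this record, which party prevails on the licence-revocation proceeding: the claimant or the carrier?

carrier

— Issue I —
Stage I.1 (claimant, the balance of probabilities, weight is at least 49): (a) net 90−50=40 < 49 — fails.
  The claimant does not carry Stage I.1.
So the carrier prevails on this issue.
— Issue II —
Stage II.1 — burden on claimant; standard: clear and convincing evidence (weight is at least 68).
    (d): 86 − 10 = 76 ≥ 68 [met]
    (e): 88 − 20 = 68 ≥ 68 [met]
  Stage II.1 carried; the burden shifts to the carrier.
Stage II.2 — burden on carrier; standard: clear and convincing evidence (weight is at least 68).
    (f): 78 ≥ 68 [met]
  The carrier carries the last stage.
Every stage carried; the carrier prevails on this issue.
— Issue III —
At Stage III.1 the claimant must meet a substantially-more-likely showing (weight exceeds 76): on (g) the weight is 83 less the opposing 6 gives net 77, which does exceed 76, so (g) meets the standard.
  All elements met. The burden passes to the carrier.
At Stage III.2 the carrier must meet a scintilla of evidence (weight is at least 11): on (h) the weight is 8, which does not reach 11, so (h) does not meet the standard; on (i) the weight is 22, ≥ 11, so (i) meets the standard.
  The carrier does not carry Stage III.2.
So the claimant prevails on this issue.
Per-issue: Issue I → carrier; Issue II → carrier; Issue III → claimant. The claimant must prevail on every issue; overall, the carrier prevails.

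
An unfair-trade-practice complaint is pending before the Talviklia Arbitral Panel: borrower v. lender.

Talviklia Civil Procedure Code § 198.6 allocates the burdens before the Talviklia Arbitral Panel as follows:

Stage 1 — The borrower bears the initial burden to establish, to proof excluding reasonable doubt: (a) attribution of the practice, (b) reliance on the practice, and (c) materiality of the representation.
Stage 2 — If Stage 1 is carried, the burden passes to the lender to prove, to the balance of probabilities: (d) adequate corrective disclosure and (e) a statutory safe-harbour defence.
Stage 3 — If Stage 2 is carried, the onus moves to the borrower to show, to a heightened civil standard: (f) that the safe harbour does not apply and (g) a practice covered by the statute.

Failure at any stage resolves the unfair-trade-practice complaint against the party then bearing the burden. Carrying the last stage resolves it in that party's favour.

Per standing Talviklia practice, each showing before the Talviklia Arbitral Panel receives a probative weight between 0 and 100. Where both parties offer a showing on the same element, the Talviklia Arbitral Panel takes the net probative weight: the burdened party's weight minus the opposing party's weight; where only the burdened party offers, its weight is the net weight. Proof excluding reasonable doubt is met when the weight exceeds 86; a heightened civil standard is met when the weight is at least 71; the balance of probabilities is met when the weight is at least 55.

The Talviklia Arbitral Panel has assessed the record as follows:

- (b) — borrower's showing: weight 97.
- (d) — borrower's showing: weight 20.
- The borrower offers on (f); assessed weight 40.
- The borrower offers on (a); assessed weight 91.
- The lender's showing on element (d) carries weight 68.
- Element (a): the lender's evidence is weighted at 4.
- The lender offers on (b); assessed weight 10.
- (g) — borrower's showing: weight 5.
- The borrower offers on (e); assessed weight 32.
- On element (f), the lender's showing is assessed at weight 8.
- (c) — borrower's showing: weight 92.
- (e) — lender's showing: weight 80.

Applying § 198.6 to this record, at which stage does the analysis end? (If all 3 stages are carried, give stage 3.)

Stage 1 (borrower, proof excluding reasonable doubt, weight exceeds 86): (a) net 91−4=87 > 86 — meets; (b) net 97−10=87 > 86 — meets; (c) 92 > 86 — meets.
  Stage 1 is satisfied; the onus moves to the lender.
Stage 2 (lender, the balance of probabilities, weight is at least 55): (d) net 68−20=48 < 55 — fails; (e) net 80−32=48 < 55 — fails.
  Not every element is met, so the lender fails to carry Stage 2.
So the borrower prevails.

stage 2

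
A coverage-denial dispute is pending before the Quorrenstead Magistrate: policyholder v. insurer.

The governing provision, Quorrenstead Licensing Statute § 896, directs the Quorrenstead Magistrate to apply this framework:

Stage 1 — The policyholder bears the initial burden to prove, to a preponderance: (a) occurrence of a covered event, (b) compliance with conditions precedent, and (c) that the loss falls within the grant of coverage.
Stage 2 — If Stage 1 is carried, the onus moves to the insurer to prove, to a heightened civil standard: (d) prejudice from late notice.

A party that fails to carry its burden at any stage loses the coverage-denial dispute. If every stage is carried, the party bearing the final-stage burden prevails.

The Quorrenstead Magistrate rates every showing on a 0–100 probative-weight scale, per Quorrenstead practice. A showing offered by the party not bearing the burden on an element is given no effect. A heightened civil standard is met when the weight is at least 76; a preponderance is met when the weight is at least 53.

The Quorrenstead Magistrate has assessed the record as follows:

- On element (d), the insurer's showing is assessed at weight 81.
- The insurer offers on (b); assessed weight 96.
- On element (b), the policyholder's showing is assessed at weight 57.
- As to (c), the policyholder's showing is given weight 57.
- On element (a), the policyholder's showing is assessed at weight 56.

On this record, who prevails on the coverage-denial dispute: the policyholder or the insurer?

Stage 1 (policyholder, a preponderance, weight is at least 53): (a) 56 ≥ 53 — meets; (b) 57 (insurer's 96 disregarded) ≥ 53 — meets; (c) 57 ≥ 53 — meets.
  Stage 1 carried; the burden shifts to the insurer.
Stage 2 (insurer, a heightened civil standard, weight is at least 76): (d) 81 ≥ 76 — meets.
  The insurer carries the last stage.
Every stage carried; the insurer prevails.

insurer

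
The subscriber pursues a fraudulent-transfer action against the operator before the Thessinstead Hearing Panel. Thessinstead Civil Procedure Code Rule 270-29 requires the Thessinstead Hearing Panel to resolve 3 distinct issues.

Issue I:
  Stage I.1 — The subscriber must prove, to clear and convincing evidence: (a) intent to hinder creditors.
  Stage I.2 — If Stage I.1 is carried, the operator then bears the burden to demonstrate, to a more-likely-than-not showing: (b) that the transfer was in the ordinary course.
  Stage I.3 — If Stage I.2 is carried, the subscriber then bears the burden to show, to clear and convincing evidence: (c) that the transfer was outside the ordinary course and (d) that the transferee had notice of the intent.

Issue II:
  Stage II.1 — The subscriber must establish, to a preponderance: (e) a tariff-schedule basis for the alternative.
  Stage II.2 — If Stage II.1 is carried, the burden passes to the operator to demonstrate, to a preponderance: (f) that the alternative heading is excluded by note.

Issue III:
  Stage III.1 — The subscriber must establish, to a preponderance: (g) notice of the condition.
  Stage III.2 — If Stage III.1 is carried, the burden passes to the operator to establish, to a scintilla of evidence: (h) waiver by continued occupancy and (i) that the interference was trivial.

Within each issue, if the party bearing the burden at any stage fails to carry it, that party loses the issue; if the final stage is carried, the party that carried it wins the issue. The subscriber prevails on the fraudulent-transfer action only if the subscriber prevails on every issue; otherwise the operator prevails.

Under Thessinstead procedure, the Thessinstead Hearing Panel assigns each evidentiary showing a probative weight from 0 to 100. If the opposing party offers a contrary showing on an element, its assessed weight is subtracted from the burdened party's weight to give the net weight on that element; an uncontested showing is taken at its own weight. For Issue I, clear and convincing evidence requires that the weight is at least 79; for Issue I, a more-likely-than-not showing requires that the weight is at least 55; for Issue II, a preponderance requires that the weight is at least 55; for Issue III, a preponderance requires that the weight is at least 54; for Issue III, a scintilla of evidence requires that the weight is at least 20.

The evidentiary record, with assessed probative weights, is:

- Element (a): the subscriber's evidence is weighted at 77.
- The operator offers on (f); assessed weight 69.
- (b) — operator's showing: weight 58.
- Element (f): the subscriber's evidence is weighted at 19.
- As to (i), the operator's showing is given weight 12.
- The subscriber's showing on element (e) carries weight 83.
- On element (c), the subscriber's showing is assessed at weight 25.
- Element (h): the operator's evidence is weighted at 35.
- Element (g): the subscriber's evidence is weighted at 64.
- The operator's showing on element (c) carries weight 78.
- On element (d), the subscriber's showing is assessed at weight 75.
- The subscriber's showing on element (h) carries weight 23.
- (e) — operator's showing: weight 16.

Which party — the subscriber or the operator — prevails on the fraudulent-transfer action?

— Issue I —
At Stage I.1 the subscriber must meet clear and convincing evidence (weight is at least 79): on (a) the weight is 77, < 79, so (a) does not meet the standard.
  Not every element is met, so the subscriber fails to carry Stage I.1.
The analysis ends at Stage I.1; the operator prevails on this issue.
— Issue II —
Stage II.1 — burden on subscriber; standard: a preponderance (weight is at least 55).
    (e): 83 − 16 = 67 ≥ 55 [met]
  Stage II.1 is satisfied; the onus moves to the operator.
Stage II.2 — burden on operator; standard: a preponderance (weight is at least 55).
    (f): 69 − 19 = 50 < 55 [not met]
  Stage II.2 not carried; the operator fails its burden.
The subscriber prevails on this issue.
— Issue III —
At Stage III.1 the subscriber must meet a preponderance (weight is at least 54): on (g) the weight is 64, ≥ 54, so (g) meets the standard.
  The subscriber carries Stage III.1; the operator now bears the burden.
At Stage III.2 the operator must meet a scintilla of evidence (weight is at least 20): on (h) the weight is 35 less the opposing 23 gives net 12, which does not reach 20, so (h) does not meet the standard; on (i) the weight is 12, < 20, so (i) does not meet the standard.
  The operator does not carry Stage III.2.
The subscriber prevails on this issue.
Per-issue: Issue I → operator; Issue II → subscriber; Issue III → subscriber. The subscriber must prevail on every issue; overall, the operator prevails.

operator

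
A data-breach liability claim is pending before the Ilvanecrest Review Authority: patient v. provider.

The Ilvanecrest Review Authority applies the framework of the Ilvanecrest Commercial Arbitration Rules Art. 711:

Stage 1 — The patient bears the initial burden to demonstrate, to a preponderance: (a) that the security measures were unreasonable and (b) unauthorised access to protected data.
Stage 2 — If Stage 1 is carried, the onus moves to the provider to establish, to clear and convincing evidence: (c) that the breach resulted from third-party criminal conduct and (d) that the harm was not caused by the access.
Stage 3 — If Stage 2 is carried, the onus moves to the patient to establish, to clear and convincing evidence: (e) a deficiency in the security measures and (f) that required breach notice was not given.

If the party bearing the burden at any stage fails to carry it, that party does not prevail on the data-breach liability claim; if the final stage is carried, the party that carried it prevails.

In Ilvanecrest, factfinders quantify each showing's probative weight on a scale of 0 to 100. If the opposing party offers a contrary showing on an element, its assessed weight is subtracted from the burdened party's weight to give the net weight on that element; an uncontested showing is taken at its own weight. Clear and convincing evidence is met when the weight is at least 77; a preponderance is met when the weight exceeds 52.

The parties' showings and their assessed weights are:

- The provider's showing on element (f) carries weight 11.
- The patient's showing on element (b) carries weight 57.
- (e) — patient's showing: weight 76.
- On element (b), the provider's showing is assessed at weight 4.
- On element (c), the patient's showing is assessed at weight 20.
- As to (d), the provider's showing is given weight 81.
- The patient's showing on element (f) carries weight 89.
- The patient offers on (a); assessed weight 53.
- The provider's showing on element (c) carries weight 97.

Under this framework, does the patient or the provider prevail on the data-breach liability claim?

At Stage 1 the patient must meet a preponderance (weight exceeds 52): on (a) the weight is 53, > 52, so (a) meets the standard; on (b) the weight is 57 less the opposing 4 gives net 53, which does exceed 52, so (b) meets the standard.
  Stage 1 is satisfied; the onus moves to the provider.
At Stage 2 the provider must meet clear and convincing evidence (weight is at least 77): on (c) the weight is 97 less the opposing 20 gives net 77, which does reach 77, so (c) meets the standard; on (d) the weight is 81, ≥ 77, so (d) meets the standard.
  Stage 2 carried; the burden shifts to the patient.
At Stage 3 the patient must meet clear and convincing evidence (weight is at least 77): on (e) the weight is 76, < 77, so (e) does not meet the standard; on (f) the weight is 89 less the opposing 11 gives net 78, ≥ 77, so (f) meets the standard.
  Stage 3 not carried; the patient fails its burden.
The analysis ends at Stage 3; the provider prevails.

provider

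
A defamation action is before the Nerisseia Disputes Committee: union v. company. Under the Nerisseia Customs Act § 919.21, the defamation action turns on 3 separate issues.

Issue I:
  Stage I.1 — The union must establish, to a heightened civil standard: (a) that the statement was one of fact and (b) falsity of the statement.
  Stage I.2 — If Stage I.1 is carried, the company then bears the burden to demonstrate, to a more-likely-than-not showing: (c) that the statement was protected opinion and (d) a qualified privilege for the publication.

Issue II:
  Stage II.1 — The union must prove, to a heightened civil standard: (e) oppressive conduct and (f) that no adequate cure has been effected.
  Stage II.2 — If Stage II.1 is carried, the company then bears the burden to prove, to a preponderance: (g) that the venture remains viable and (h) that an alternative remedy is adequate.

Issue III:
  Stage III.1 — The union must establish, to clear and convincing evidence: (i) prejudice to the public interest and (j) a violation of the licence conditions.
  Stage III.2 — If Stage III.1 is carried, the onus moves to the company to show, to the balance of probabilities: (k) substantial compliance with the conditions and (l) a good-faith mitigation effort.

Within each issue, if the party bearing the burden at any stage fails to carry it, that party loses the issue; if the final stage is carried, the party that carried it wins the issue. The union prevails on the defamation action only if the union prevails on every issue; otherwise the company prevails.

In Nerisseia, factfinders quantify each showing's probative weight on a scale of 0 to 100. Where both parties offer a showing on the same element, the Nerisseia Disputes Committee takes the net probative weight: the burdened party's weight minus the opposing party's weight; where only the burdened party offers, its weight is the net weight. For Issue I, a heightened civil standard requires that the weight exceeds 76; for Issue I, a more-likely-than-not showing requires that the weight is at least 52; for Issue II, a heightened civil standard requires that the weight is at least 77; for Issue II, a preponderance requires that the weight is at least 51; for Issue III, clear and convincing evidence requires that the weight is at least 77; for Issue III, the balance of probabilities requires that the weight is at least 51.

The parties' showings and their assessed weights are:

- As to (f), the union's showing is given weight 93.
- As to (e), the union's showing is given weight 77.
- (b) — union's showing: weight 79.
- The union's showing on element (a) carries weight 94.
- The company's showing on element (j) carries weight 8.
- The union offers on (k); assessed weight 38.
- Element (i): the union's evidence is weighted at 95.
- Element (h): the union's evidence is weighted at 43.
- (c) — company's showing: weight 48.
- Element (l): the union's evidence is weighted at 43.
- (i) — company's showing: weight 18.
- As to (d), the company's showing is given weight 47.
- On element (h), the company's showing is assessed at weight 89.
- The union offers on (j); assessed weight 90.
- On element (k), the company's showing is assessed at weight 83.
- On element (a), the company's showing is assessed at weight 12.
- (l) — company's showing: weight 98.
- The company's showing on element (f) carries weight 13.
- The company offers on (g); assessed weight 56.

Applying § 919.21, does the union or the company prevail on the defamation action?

— Issue I —
Stage I.1 — burden on union; standard: a heightened civil standard (weight exceeds 76).
    (a): 94 − 12 = 82 > 76 [met]
    (b): 79 > 76 [met]
  Stage I.1 carried; the burden shifts to the company.
Stage I.2 — burden on company; standard: a more-likely-than-not showing (weight is at least 52).
    (c): 48 < 52 [not met]
    (d): 47 < 52 [not met]
  Not every element is met, so the company fails to carry Stage I.2.
The union prevails on this issue.
— Issue II —
Stage II.1 — burden on union; standard: a heightened civil standard (weight is at least 77).
    (e): 77 ≥ 77 [met]
    (f): 93 − 13 = 80 ≥ 77 [met]
  Stage II.1 is satisfied; the onus moves to the company.
Stage II.2 — burden on company; standard: a preponderance (weight is at least 51).
    (g): 56 ≥ 51 [met]
    (h): 89 − 43 = 46 < 51 [not met]
  Not every element is met, so the company fails to carry Stage II.2.
So the union prevails on this issue.
— Issue III —
Stage III.1 — burden on union; standard: clear and convincing evidence (weight is at least 77).
    (i): 95 − 18 = 77 ≥ 77 [met]
    (j): 90 − 8 = 82 ≥ 77 [met]
  All elements met. The burden passes to the company.
Stage III.2 — burden on company; standard: the balance of probabilities (weight is at least 51).
    (k): 83 − 38 = 45 < 51 [not met]
    (l): 98 − 43 = 55 ≥ 51 [met]
  Stage III.2 not carried; the company fails its burden.
The union prevails on this issue.
Per-issue: Issue I → union; Issue II → union; Issue III → union. The union must prevail on every issue; overall, the union prevails.

union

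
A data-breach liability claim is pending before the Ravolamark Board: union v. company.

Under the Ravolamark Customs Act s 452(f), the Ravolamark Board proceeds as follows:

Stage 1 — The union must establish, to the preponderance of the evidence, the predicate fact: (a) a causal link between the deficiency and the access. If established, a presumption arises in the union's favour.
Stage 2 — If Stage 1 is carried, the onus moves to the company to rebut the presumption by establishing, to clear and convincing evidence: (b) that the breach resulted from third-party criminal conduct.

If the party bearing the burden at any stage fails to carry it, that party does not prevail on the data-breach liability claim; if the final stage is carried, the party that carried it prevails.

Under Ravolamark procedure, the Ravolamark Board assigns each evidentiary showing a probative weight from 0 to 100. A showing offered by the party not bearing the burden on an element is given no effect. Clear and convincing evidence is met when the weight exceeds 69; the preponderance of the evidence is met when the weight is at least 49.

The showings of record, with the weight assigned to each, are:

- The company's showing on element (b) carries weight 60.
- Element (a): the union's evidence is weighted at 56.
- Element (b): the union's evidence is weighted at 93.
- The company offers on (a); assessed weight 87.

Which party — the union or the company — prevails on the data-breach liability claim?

At Stage 1 the union must meet the preponderance of the evidence (weight is at least 49): on (a) the weight is 56 (the company's 87 is given no effect), which does reach 49, so (a) meets the standard.
  All elements met. The burden passes to the company.
At Stage 2 the company must meet clear and convincing evidence (weight exceeds 69): on (b) the weight is 60 (the union's 93 is given no effect), which does not exceed 69, so (b) does not meet the standard.
  Not every element is met, so the company fails to carry Stage 2.
So the union prevails.

union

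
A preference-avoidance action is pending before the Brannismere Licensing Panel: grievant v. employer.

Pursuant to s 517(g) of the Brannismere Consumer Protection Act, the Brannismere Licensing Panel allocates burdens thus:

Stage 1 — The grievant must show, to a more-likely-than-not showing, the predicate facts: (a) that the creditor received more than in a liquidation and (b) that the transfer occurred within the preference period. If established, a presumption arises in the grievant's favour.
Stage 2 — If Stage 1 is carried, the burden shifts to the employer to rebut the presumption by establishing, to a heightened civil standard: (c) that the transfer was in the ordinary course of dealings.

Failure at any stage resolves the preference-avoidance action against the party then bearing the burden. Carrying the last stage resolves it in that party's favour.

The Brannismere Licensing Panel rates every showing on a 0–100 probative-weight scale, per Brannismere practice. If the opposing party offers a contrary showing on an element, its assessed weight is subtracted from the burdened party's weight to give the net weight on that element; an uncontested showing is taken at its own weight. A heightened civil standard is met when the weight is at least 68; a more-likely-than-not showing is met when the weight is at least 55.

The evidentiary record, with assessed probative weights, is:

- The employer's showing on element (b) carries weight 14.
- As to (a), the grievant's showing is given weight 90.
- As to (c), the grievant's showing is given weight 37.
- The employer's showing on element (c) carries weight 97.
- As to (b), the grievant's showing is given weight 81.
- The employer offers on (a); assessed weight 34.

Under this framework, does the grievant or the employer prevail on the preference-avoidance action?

Stage 1 (grievant, a more-likely-than-not showing, weight is at least 55): (a) net 90−34=56 ≥ 55 — meets; (b) net 81−14=67 ≥ 55 — meets.
  Stage 1 is satisfied; the onus moves to the employer.
Stage 2 (employer, a heightened civil standard, weight is at least 68): (c) net 97−37=60 < 68 — fails.
  Stage 2 not carried; the employer fails its burden.
The grievant prevails.

grievant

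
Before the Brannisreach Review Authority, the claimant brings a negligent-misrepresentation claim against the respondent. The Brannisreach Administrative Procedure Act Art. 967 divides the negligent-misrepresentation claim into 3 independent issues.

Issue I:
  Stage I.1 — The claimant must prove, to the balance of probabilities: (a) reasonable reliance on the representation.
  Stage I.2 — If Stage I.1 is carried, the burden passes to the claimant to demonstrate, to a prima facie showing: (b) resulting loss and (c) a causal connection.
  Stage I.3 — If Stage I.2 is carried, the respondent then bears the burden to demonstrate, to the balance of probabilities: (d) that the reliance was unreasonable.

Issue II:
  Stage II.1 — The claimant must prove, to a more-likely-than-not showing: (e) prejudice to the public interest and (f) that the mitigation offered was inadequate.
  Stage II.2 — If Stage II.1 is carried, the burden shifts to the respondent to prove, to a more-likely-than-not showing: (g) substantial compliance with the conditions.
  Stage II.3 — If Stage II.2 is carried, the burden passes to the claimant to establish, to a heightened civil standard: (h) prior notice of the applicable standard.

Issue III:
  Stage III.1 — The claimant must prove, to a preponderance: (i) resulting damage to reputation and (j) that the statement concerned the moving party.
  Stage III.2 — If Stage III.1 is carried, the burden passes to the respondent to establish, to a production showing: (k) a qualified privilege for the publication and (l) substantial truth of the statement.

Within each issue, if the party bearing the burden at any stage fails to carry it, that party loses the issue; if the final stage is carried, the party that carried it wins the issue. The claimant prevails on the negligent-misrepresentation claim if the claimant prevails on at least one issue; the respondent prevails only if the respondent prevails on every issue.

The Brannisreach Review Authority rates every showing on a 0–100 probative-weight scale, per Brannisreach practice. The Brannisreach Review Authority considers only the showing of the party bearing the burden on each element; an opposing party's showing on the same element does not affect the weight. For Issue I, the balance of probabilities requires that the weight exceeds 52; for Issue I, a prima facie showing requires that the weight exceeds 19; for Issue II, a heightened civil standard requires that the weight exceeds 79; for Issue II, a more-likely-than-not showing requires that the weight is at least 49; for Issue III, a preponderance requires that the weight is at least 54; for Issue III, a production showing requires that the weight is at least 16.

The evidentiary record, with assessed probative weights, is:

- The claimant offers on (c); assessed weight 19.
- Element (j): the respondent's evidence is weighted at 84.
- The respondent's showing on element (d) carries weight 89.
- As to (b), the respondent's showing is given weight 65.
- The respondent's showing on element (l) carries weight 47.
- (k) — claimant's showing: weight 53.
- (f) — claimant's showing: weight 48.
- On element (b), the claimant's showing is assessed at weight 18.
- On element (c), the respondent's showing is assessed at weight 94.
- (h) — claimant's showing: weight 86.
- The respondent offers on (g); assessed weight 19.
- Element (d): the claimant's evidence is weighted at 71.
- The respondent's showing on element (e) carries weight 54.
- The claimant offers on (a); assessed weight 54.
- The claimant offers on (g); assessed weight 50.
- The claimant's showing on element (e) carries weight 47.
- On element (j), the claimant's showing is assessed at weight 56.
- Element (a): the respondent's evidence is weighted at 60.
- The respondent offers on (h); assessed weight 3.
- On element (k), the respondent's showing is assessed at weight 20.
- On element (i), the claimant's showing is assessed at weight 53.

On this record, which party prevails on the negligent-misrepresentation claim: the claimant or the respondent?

respondent

— Issue I —
Stage I.1 (claimant, the balance of probabilities, weight exceeds 52): (a) 54 (respondent's 60 disregarded) > 52 — meets.
  Stage I.1 carried; the burden remains with the claimant.
Stage I.2 (claimant, a prima facie showing, weight exceeds 19): (b) 18 (respondent's 65 disregarded) ≤ 19 — fails; (c) 19 (respondent's 94 disregarded) ≤ 19 — fails.
  The claimant does not carry Stage I.2.
The respondent prevails on this issue.
— Issue II —
Stage II.1 — burden on claimant; standard: a more-likely-than-not showing (weight is at least 49).
    (e): 47 (respondent's 54 disregarded) < 49 [not met]
    (f): 48 < 49 [not met]
  Stage II.1 not carried; the claimant fails its burden.
The analysis ends at Stage II.1; the respondent prevails on this issue.
— Issue III —
Stage III.1 (claimant, a preponderance, weight is at least 54): (i) 53 < 54 — fails; (j) 56 (respondent's 84 disregarded) ≥ 54 — meets.
  The claimant does not carry Stage III.1.
The analysis ends at Stage III.1; the respondent prevails on this issue.
Per-issue: Issue I → respondent; Issue II → respondent; Issue III → respondent. The claimant must prevail on at least one issue; overall, the respondent prevails.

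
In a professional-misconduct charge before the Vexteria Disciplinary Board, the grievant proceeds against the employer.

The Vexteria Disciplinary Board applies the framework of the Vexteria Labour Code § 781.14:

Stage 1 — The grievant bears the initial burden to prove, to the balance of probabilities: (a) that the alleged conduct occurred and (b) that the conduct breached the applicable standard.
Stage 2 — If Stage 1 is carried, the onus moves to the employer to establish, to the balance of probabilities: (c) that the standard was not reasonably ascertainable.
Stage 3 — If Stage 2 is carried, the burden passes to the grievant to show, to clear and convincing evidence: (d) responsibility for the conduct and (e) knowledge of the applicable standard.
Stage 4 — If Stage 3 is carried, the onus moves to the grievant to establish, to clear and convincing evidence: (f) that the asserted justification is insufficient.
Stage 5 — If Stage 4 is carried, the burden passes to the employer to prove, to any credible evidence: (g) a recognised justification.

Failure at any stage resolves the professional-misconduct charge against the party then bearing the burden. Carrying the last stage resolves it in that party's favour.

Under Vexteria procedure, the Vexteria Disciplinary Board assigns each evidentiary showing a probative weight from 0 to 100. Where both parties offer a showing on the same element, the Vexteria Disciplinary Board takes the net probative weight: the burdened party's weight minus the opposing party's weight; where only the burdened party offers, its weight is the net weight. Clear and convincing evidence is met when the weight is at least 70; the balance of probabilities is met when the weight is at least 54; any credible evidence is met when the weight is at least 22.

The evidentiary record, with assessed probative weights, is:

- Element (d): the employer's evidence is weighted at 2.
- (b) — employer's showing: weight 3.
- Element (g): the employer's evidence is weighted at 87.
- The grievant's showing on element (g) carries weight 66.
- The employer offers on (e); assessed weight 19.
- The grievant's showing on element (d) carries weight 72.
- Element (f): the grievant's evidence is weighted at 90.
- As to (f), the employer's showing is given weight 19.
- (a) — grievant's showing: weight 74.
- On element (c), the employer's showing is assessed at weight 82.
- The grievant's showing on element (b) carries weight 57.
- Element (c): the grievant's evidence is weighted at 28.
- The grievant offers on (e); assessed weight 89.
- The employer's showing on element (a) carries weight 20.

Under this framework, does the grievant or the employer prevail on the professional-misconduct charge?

grievant

At Stage 1 the grievant must meet the balance of probabilities (weight is at least 54): on (a) the weight is 74 less the opposing 20 gives net 54, ≥ 54, so (a) meets the standard; on (b) the weight is 57 less the opposing 3 gives net 54, which does reach 54, so (b) meets the standard.
  All elements met. The burden passes to the employer.
At Stage 2 the employer must meet the balance of probabilities (weight is at least 54): on (c) the weight is 82 less the opposing 28 gives net 54, which does reach 54, so (c) meets the standard.
  The employer carries Stage 2; the grievant now bears the burden.
At Stage 3 the grievant must meet clear and convincing evidence (weight is at least 70): on (d) the weight is 72 less the opposing 2 gives net 70, which does reach 70, so (d) meets the standard; on (e) the weight is 89 less the opposing 19 gives net 70, which does reach 70, so (e) meets the standard.
  Stage 3 is satisfied; the grievant continues to bear the burden.
At Stage 4 the grievant must meet clear and convincing evidence (weight is at least 70): on (f) the weight is 90 less the opposing 19 gives net 71, ≥ 70, so (f) meets the standard.
  Stage 4 carried; the burden shifts to the employer.
At Stage 5 the employer must meet any credible evidence (weight is at least 22): on (g) the weight is 87 less the opposing 66 gives net 21, which does not reach 22, so (g) does not meet the standard.
  Stage 5 not carried; the employer fails its burden.
So the grievant prevails.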